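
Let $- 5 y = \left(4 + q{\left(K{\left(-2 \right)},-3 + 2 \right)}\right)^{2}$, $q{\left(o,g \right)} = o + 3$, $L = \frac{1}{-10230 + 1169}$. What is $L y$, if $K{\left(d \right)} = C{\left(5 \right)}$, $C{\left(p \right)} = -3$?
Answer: $\frac{16}{45305} \approx 0.00035316$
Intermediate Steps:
$K{\left(d \right)} = -3$
$L = - \frac{1}{9061}$ ($L = \frac{1}{-9061} = - \frac{1}{9061} \approx -0.00011036$)
$q{\left(o,g \right)} = 3 + o$
$y = - \frac{16}{5}$ ($y = - \frac{\left(4 + \left(3 - 3\right)\right)^{2}}{5} = - \frac{\left(4 + 0\right)^{2}}{5} = - \frac{4^{2}}{5} = \left(- \frac{1}{5}\right) 16 = - \frac{16}{5} \approx -3.2$)
$L y = \left(- \frac{1}{9061}\right) \left(- \frac{16}{5}\right) = \frac{16}{45305}$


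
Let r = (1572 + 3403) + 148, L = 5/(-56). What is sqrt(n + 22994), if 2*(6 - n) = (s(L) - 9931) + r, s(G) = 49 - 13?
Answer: sqrt(25386) ≈ 159.33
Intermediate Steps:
L = -5/56 (L = 5*(-1/56) = -5/56 ≈ -0.089286)
s(G) = 36
r = 5123 (r = 4975 + 148 = 5123)
n = 2392 (n = 6 - ((36 - 9931) + 5123)/2 = 6 - (-9895 + 5123)/2 = 6 - 1/2*(-4772) = 6 + 2386 = 2392)
sqrt(n + 22994) = sqrt(2392 + 22994) = sqrt(25386)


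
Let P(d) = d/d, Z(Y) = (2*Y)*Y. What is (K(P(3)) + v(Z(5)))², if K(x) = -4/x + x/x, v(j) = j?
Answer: 2209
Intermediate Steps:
Z(Y) = 2*Y²
P(d) = 1
K(x) = 1 - 4/x (K(x) = -4/x + 1 = 1 - 4/x)
(K(P(3)) + v(Z(5)))² = ((-4 + 1)/1 + 2*5²)² = (1*(-3) + 2*25)² = (-3 + 50)² = 47² = 2209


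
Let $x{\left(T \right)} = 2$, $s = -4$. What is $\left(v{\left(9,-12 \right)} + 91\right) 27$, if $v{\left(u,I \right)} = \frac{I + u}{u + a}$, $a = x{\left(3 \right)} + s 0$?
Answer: $\frac{26946}{11} \approx 2449.6$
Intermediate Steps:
$a = 2$ ($a = 2 - 0 = 2 + 0 = 2$)
$v{\left(u,I \right)} = \frac{I + u}{2 + u}$ ($v{\left(u,I \right)} = \frac{I + u}{u + 2} = \frac{I + u}{2 + u}$)
$\left(v{\left(9,-12 \right)} + 91\right) 27 = \left(\frac{-12 + 9}{2 + 9} + 91\right) 27 = \left(\frac{1}{11} \left(-3\right) + 91\right) 27 = \left(- \frac{3}{11} + 91\right) 27 = \frac{998}{11} \cdot 27 = \frac{26946}{11}$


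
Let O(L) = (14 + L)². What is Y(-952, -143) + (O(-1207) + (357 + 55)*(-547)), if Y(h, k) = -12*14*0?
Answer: 1197885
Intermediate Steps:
Y(h, k) = 0 (Y(h, k) = -168*0 = 0)
Y(-952, -143) + (O(-1207) + (357 + 55)*(-547)) = 0 + ((14 - 1207)² + (357 + 55)*(-547)) = 0 + ((-1193)² + 412*(-547)) = 0 + (1423249 - 225364) = 0 + 1197885 = 1197885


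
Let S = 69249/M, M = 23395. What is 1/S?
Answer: 23395/69249 ≈ 0.33784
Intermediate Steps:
S = 69249/23395 ≈ 2.9600
1/S = 1/(69249/23395) = 23395/69249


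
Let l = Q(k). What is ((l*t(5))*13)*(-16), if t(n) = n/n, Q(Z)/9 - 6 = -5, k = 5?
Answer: -1872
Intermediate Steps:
Q(Z) = 9 (Q(Z) = 54 + 9*(-5) = 54 - 45 = 9)
l = 9
t(n) = 1
((l*t(5))*13)*(-16) = ((9*1)*13)*(-16) = (9*13)*(-16) = 117*(-16) = -1872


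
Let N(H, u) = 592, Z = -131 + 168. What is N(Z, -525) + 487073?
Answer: 487665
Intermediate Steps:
Z = 37
N(Z, -525) + 487073 = 592 + 487073 = 487665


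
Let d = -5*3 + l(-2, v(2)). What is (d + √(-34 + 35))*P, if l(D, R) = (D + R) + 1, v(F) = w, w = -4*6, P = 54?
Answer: -2106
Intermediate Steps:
w = -24
v(F) = -24
l(D, R) = 1 + D + R
d = -40 (d = -5*3 + (1 - 2 - 24) = -15 - 25 = -40)
(d + √(-34 + 35))*P = (-40 + √(-34 + 35))*54 = (-40 + √1)*54 = (-40 + 1)*54 = -39*54 = -2106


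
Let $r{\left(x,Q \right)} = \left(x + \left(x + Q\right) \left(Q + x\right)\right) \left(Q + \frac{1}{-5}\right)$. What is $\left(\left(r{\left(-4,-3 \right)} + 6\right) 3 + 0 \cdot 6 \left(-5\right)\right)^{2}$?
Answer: $171396$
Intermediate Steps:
$r{\left(x,Q \right)} = \left(- \frac{1}{5} + Q\right) \left(x + \left(Q + x\right)^{2}\right)$ ($r{\left(x,Q \right)} = \left(x + \left(Q + x\right) \left(Q + x\right)\right) \left(Q - \frac{1}{5}\right) = \left(x + \left(Q + x\right)^{2}\right) \left(- \frac{1}{5} + Q\right) = \left(- \frac{1}{5} + Q\right) \left(x + \left(Q + x\right)^{2}\right)$)
$\left(\left(r{\left(-4,-3 \right)} + 6\right) 3 + 0 \cdot 6 \left(-5\right)\right)^{2} = \left(\left(\left(\left(- \frac{1}{5}\right) \left(-4\right) - \frac{\left(-3 - 4\right)^{2}}{5} - -12 - 3 \left(-3 - 4\right)^{2}\right) + 6\right) 3 + 0 \cdot 6 \left(-5\right)\right)^{2} = \left(\left(\left(\frac{4}{5} - \frac{\left(-7\right)^{2}}{5} + 12 - 3 \left(-7\right)^{2}\right) + 6\right) 3 + 0 \left(-5\right)\right)^{2} = \left(\left(\left(\frac{4}{5} - \frac{49}{5} + 12 - 147\right) + 6\right) 3 + 0\right)^{2} = \left(\left(-144 + 6\right) 3 + 0\right)^{2} = \left(\left(-138\right) 3 + 0\right)^{2} = \left(-414 + 0\right)^{2} = \left(-414\right)^{2} = 171396$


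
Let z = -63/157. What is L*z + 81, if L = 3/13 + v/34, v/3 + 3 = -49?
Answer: 2871126/34697 ≈ 82.749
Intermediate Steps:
v = -156 (v = -9 + 3*(-49) = -9 - 147 = -156)
L = -963/221 (L = 3/13 - 156/34 = 3*(1/13) - 156*1/34 = 3/13 - 78/17 = -963/221 ≈ -4.3575)
z = -63/157 (z = -63*1/157 = -63/157 ≈ -0.40127)
L*z + 81 = -963/221*(-63/157) + 81 = 60669/34697 + 81 = 2871126/34697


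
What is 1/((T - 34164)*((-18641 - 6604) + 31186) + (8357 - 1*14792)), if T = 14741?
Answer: -1/115398478 ≈ -8.6656e-9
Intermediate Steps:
1/((T - 34164)*((-18641 - 6604) + 31186) + (8357 - 1*14792)) = 1/((14741 - 34164)*((-18641 - 6604) + 31186) + (8357 - 1*14792)) = 1/(-19423*(-25245 + 31186) + (8357 - 14792)) = 1/(-19423*5941 - 6435) = 1/(-115392043 - 6435) = 1/(-115398478) = -1/115398478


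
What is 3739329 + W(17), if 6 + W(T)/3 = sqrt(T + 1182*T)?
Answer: 3739311 + 39*sqrt(119) ≈ 3.7397e+6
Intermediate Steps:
W(T) = -18 + 39*sqrt(7)*sqrt(T) (W(T) = -18 + 3*sqrt(T + 1182*T) = -18 + 3*sqrt(1183*T) = -18 + 3*(13*sqrt(7)*sqrt(T)) = -18 + 39*sqrt(7)*sqrt(T))
3739329 + W(17) = 3739329 + (-18 + 39*sqrt(7)*sqrt(17)) = 3739329 + (-18 + 39*sqrt(119)) = 3739311 + 39*sqrt(119)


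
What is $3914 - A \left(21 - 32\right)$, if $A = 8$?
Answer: $4002$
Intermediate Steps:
$3914 - A \left(21 - 32\right) = 3914 - 8 \left(21 - 32\right) = 3914 - 8 \left(-11\right) = 3914 - -88 = 3914 + 88 = 4002$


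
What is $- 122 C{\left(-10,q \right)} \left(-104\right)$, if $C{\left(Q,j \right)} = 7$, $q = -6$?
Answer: $88816$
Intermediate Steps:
$- 122 C{\left(-10,q \right)} \left(-104\right) = \left(-122\right) 7 \left(-104\right) = \left(-854\right) \left(-104\right) = 88816$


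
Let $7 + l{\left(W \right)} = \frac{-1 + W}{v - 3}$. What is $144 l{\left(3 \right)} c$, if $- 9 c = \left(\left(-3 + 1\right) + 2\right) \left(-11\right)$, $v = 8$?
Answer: $0$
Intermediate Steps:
$l{\left(W \right)} = - \frac{36}{5} + \frac{W}{5}$ ($l{\left(W \right)} = -7 + \frac{-1 + W}{8 - 3} = -7 + \frac{-1 + W}{5} = -7 + \left(-1 + W\right) \frac{1}{5} = -7 + \left(- \frac{1}{5} + \frac{W}{5}\right) = - \frac{36}{5} + \frac{W}{5}$)
$c = 0$ ($c = - \frac{\left(\left(-3 + 1\right) + 2\right) \left(-11\right)}{9} = - \frac{\left(-2 + 2\right) \left(-11\right)}{9} = - \frac{0 \left(-11\right)}{9} = \left(- \frac{1}{9}\right) 0 = 0$)
$144 l{\left(3 \right)} c = 144 \left(- \frac{36}{5} + \frac{1}{5} \cdot 3\right) 0 = 144 \left(- \frac{36}{5} + \frac{3}{5}\right) 0 = 144 \left(- \frac{33}{5}\right) 0 = \left(- \frac{4752}{5}\right) 0 = 0$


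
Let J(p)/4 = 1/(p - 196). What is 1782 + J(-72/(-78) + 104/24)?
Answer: 13256142/7439 ≈ 1782.0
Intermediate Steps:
J(p) = 4/(-196 + p) (J(p) = 4/(p - 196) = 4/(-196 + p))
1782 + J(-72/(-78) + 104/24) = 1782 + 4/(-196 + (-72/(-78) + 104/24)) = 1782 + 4/(-196 + (-72*(-1/78) + 104*(1/24))) = 1782 + 4/(-196 + (12/13 + 13/3)) = 1782 + 4/(-196 + 205/39) = 1782 + 4/(-7439/39) = 1782 + 4*(-39/7439) = 1782 - 156/7439 = 13256142/7439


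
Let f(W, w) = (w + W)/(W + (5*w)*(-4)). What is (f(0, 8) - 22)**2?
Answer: 194481/400 ≈ 486.20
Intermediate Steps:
f(W, w) = (W + w)/(W - 20*w)
(f(0, 8) - 22)**2 = ((0 + 8)/(0 - 20*8) - 22)**2 = (8/(0 - 160) - 22)**2 = (8/(-160) - 22)**2 = (-1/160*8 - 22)**2 = (-1/20 - 22)**2 = (-441/20)**2 = 194481/400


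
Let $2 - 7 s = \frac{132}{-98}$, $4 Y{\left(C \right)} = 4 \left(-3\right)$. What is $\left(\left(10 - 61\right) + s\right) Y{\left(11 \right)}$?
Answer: $\frac{51987}{343} \approx 151.57$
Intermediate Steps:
$Y{\left(C \right)} = -3$ ($Y{\left(C \right)} = \frac{4 \left(-3\right)}{4} = \frac{1}{4} \left(-12\right) = -3$)
$s = \frac{164}{343}$ ($s = \frac{2}{7} - \frac{132 \frac{1}{-98}}{7} = \frac{2}{7} - \frac{132 \left(- \frac{1}{98}\right)}{7} = \frac{2}{7} - - \frac{66}{343} = \frac{2}{7} + \frac{66}{343} = \frac{164}{343} \approx 0.47813$)
$\left(\left(10 - 61\right) + s\right) Y{\left(11 \right)} = \left(\left(10 - 61\right) + \frac{164}{343}\right) \left(-3\right) = \left(-51 + \frac{164}{343}\right) \left(-3\right) = \left(- \frac{17329}{343}\right) \left(-3\right) = \frac{51987}{343}$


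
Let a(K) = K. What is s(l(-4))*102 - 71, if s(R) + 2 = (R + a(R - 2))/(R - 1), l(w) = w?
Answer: -71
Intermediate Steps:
s(R) = -2 + (-2 + 2*R)/(-1 + R) (s(R) = -2 + (R + (R - 2))/(R - 1) = -2 + (R + (-2 + R))/(-1 + R) = -2 + (-2 + 2*R)/(-1 + R))
s(l(-4))*102 - 71 = 0*102 - 71 = 0 - 71 = -71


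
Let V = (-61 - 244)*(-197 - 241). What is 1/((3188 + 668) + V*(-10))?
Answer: -1/1332044 ≈ -7.5073e-7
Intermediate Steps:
V = 133590 (V = -305*(-438) = 133590)
1/((3188 + 668) + V*(-10)) = 1/((3188 + 668) + 133590*(-10)) = 1/(3856 - 1335900) = 1/(-1332044) = -1/1332044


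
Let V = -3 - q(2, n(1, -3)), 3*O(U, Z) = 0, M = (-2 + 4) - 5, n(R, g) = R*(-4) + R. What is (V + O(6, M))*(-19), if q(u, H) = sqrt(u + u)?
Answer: 95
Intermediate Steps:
n(R, g) = -3*R (n(R, g) = -4*R + R = -3*R)
M = -3 (M = 2 - 5 = -3)
q(u, H) = sqrt(2)*sqrt(u) (q(u, H) = sqrt(2*u) = sqrt(2)*sqrt(u))
O(U, Z) = 0 (O(U, Z) = (1/3)*0 = 0)
V = -5 (V = -3 - sqrt(2)*sqrt(2) = -3 - 1*2 = -3 - 2 = -5)
(V + O(6, M))*(-19) = (-5 + 0)*(-19) = -5*(-19) = 95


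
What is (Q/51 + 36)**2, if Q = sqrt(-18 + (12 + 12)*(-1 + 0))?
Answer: (1836 + I*sqrt(42))**2/2601 ≈ 1296.0 + 9.1493*I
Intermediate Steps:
Q = I*sqrt(42) (Q = sqrt(-18 + 24*(-1)) = sqrt(-18 - 24) = sqrt(-42) = I*sqrt(42) ≈ 6.4807*I)
(Q/51 + 36)**2 = ((I*sqrt(42))/51 + 36)**2 = ((I*sqrt(42))*(1/51) + 36)**2 = (I*sqrt(42)/51 + 36)**2 = (36 + I*sqrt(42)/51)**2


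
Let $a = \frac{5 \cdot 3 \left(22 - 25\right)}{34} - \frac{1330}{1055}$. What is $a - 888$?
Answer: $- \frac{6389051}{7174} \approx -890.58$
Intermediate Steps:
$a = - \frac{18539}{7174}$ ($a = 15 \left(-3\right) \frac{1}{34} - \frac{266}{211} = \left(-45\right) \frac{1}{34} - \frac{266}{211} = - \frac{45}{34} - \frac{266}{211} = - \frac{18539}{7174} \approx -2.5842$)
$a - 888 = - \frac{18539}{7174} - 888 = - \frac{6389051}{7174}$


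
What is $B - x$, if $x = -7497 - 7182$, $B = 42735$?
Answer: $57414$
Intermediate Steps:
$x = -14679$
$B - x = 42735 - -14679 = 42735 + 14679 = 57414$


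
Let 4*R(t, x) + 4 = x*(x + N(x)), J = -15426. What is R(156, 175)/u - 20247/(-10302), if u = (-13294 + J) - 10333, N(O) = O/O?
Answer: 13948843/7888706 ≈ 1.7682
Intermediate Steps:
N(O) = 1
R(t, x) = -1 + x*(1 + x)/4 (R(t, x) = -1 + (x*(x + 1))/4 = -1 + (x*(1 + x))/4 = -1 + x*(1 + x)/4)
u = -39053 (u = (-13294 - 15426) - 10333 = -28720 - 10333 = -39053)
R(156, 175)/u - 20247/(-10302) = (-1 + (¼)*175 + (¼)*175²)/(-39053) - 20247/(-10302) = (-1 + 175/4 + (¼)*30625)*(-1/39053) - 20247*(-1/10302) = (-1 + 175/4 + 30625/4)*(-1/39053) + 397/202 = 7699*(-1/39053) + 397/202 = -7699/39053 + 397/202 = 13948843/7888706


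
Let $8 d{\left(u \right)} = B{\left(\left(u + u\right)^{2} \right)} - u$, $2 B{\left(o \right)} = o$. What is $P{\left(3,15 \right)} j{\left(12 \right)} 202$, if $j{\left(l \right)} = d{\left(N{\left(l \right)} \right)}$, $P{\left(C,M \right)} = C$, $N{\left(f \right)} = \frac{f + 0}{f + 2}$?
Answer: $\frac{4545}{98} \approx 46.378$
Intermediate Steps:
$N{\left(f \right)} = \frac{f}{2 + f}$
$B{\left(o \right)} = \frac{o}{2}$
$d{\left(u \right)} = - \frac{u}{8} + \frac{u^{2}}{4}$ ($d{\left(u \right)} = \frac{\frac{\left(u + u\right)^{2}}{2} - u}{8} = \frac{\frac{\left(2 u\right)^{2}}{2} - u}{8} = \frac{\frac{4 u^{2}}{2} - u}{8} = \frac{2 u^{2} - u}{8} = \frac{- u + 2 u^{2}}{8} = - \frac{u}{8} + \frac{u^{2}}{4}$)
$j{\left(l \right)} = \frac{l \left(-1 + \frac{2 l}{2 + l}\right)}{8 \left(2 + l\right)}$ ($j{\left(l \right)} = \frac{\frac{l}{2 + l} \left(-1 + 2 \frac{l}{2 + l}\right)}{8} = \frac{\frac{l}{2 + l} \left(-1 + \frac{2 l}{2 + l}\right)}{8} = \frac{l \left(-1 + \frac{2 l}{2 + l}\right)}{8 \left(2 + l\right)}$)
$P{\left(3,15 \right)} j{\left(12 \right)} 202 = 3 \cdot \frac{1}{8} \cdot 12 \frac{1}{\left(2 + 12\right)^{2}} \left(-2 + 12\right) 202 = 3 \cdot \frac{1}{8} \cdot 12 \cdot \frac{1}{196} \cdot 10 \cdot 202 = 3 \cdot \frac{15}{196} \cdot 202 = \frac{45}{196} \cdot 202 = \frac{4545}{98}$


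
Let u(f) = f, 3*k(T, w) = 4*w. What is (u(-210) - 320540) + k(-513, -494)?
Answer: -964226/3 ≈ -3.2141e+5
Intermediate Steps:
k(T, w) = 4*w/3 (k(T, w) = (4*w)/3 = 4*w/3)
(u(-210) - 320540) + k(-513, -494) = (-210 - 320540) + (4/3)*(-494) = -320750 - 1976/3 = -964226/3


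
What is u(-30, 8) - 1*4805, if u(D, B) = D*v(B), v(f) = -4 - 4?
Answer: -4565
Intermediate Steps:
v(f) = -8
u(D, B) = -8*D (u(D, B) = D*(-8) = -8*D)
u(-30, 8) - 1*4805 = -8*(-30) - 1*4805 = 240 - 4805 = -4565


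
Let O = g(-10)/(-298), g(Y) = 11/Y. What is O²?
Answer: 121/8880400 ≈ 1.3626e-5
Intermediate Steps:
O = 11/2980 (O = (11/(-10))/(-298) = (11*(-⅒))*(-1/298) = -11/10*(-1/298) = 11/2980 ≈ 0.0036913)
O² = (11/2980)² = 121/8880400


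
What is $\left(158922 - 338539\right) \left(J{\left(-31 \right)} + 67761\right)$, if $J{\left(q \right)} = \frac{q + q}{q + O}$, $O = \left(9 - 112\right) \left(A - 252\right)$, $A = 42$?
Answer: $- \frac{262882012635409}{21599} \approx -1.2171 \cdot 10^{10}$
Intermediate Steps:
$O = 21630$ ($O = \left(9 - 112\right) \left(42 - 252\right) = \left(-103\right) \left(-210\right) = 21630$)
$J{\left(q \right)} = \frac{2 q}{21630 + q}$ ($J{\left(q \right)} = \frac{q + q}{q + 21630} = \frac{2 q}{21630 + q}$)
$\left(158922 - 338539\right) \left(J{\left(-31 \right)} + 67761\right) = \left(158922 - 338539\right) \left(2 \left(-31\right) \frac{1}{21630 - 31} + 67761\right) = - 179617 \left(2 \left(-31\right) \frac{1}{21599} + 67761\right) = - 179617 \left(- \frac{62}{21599} + 67761\right) = \left(-179617\right) \frac{1463569777}{21599} = - \frac{262882012635409}{21599}$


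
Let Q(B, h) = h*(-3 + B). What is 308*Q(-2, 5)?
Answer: -7700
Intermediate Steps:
308*Q(-2, 5) = 308*(5*(-3 - 2)) = 308*(5*(-5)) = 308*(-25) = -7700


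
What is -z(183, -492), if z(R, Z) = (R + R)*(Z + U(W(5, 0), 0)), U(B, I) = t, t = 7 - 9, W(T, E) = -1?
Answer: 180804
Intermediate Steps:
t = -2
U(B, I) = -2
z(R, Z) = 2*R*(-2 + Z) (z(R, Z) = (R + R)*(Z - 2) = (2*R)*(-2 + Z) = 2*R*(-2 + Z))
-z(183, -492) = -2*183*(-2 - 492) = -2*183*(-494) = -1*(-180804) = 180804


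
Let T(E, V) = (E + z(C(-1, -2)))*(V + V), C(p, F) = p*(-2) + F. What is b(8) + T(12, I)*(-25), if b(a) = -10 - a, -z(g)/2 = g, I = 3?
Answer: -1818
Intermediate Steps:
C(p, F) = F - 2*p (C(p, F) = -2*p + F = F - 2*p)
z(g) = -2*g
T(E, V) = 2*E*V (T(E, V) = (E - 2*(-2 - 2*(-1)))*(V + V) = (E - 2*(-2 + 2))*(2*V) = (E - 2*0)*(2*V) = (E + 0)*(2*V) = E*(2*V) = 2*E*V)
b(8) + T(12, I)*(-25) = (-10 - 1*8) + (2*12*3)*(-25) = (-10 - 8) + 72*(-25) = -18 - 1800 = -1818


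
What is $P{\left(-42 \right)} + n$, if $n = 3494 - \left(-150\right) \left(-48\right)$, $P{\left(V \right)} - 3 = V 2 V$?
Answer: $-175$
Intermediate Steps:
$P{\left(V \right)} = 3 + 2 V^{2}$ ($P{\left(V \right)} = 3 + V 2 V = 3 + 2 V V = 3 + 2 V^{2}$)
$n = -3706$ ($n = 3494 - 7200 = -3706$)
$P{\left(-42 \right)} + n = \left(3 + 2 \left(-42\right)^{2}\right) - 3706 = \left(3 + 2 \cdot 1764\right) - 3706 = \left(3 + 3528\right) - 3706 = 3531 - 3706 = -175$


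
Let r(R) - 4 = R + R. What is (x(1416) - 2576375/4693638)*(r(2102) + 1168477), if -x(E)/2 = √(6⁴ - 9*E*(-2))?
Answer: -1007092105625/1564546 - 28144440*√186 ≈ -3.8448e+8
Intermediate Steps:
r(R) = 4 + 2*R (r(R) = 4 + (R + R) = 4 + 2*R)
x(E) = -2*√(1296 + 18*E) (x(E) = -2*√(6⁴ - 9*E*(-2)) = -2*√(1296 + 18*E))
(x(1416) - 2576375/4693638)*(r(2102) + 1168477) = (-6*√(144 + 2*1416) - 2576375/4693638)*((4 + 2*2102) + 1168477) = (-6*√(144 + 2832) - 2576375*1/4693638)*((4 + 4204) + 1168477) = (-24*√186 - 2576375/4693638)*(4208 + 1168477) = (-24*√186 - 2576375/4693638)*1172685 = (-2576375/4693638 - 24*√186)*1172685 = -1007092105625/1564546 - 28144440*√186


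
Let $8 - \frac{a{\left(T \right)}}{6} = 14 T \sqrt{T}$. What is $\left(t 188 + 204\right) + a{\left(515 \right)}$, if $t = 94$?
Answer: $17924 - 43260 \sqrt{515} \approx -9.638 \cdot 10^{5}$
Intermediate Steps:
$a{\left(T \right)} = 48 - 84 T^{\frac{3}{2}}$ ($a{\left(T \right)} = 48 - 6 \cdot 14 T \sqrt{T} = 48 - 6 \cdot 14 T^{\frac{3}{2}} = 48 - 84 T^{\frac{3}{2}}$)
$\left(t 188 + 204\right) + a{\left(515 \right)} = \left(94 \cdot 188 + 204\right) + \left(48 - 84 \cdot 515^{\frac{3}{2}}\right) = \left(17672 + 204\right) + \left(48 - 84 \cdot 515 \sqrt{515}\right) = 17876 + \left(48 - 43260 \sqrt{515}\right) = 17924 - 43260 \sqrt{515}$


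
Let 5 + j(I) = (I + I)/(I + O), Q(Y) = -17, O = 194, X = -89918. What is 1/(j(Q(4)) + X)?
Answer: -177/15916405 ≈ -1.1121e-5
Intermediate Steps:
j(I) = -5 + 2*I/(194 + I) (j(I) = -5 + (I + I)/(I + 194) = -5 + (2*I)/(194 + I) = -5 + 2*I/(194 + I))
1/(j(Q(4)) + X) = 1/((-970 - 3*(-17))/(194 - 17) - 89918) = 1/((-970 + 51)/177 - 89918) = 1/((1/177)*(-919) - 89918) = 1/(-919/177 - 89918) = 1/(-15916405/177) = -177/15916405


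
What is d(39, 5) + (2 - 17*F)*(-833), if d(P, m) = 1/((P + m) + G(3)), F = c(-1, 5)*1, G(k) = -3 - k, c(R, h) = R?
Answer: -601425/38 ≈ -15827.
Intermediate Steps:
F = -1 (F = -1*1 = -1)
d(P, m) = 1/(-6 + P + m) (d(P, m) = 1/((P + m) + (-3 - 1*3)) = 1/((P + m) + (-3 - 3)) = 1/((P + m) - 6) = 1/(-6 + P + m))
d(39, 5) + (2 - 17*F)*(-833) = 1/(-6 + 39 + 5) + (2 - 17*(-1))*(-833) = 1/38 + (2 + 17)*(-833) = 1/38 + 19*(-833) = 1/38 - 15827 = -601425/38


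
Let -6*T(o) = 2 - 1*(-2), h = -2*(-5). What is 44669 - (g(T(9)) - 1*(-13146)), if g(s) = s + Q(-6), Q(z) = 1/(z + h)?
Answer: 378281/12 ≈ 31523.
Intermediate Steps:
h = 10
Q(z) = 1/(10 + z) (Q(z) = 1/(z + 10) = 1/(10 + z))
T(o) = -2/3 (T(o) = -(2 - 1*(-2))/6 = -(2 + 2)/6 = -1/6*4 = -2/3)
g(s) = 1/4 + s (g(s) = s + 1/(10 - 6) = s + 1/4 = 1/4 + s)
44669 - (g(T(9)) - 1*(-13146)) = 44669 - ((1/4 - 2/3) - 1*(-13146)) = 44669 - (-5/12 + 13146) = 44669 - 1*157747/12 = 44669 - 157747/12 = 378281/12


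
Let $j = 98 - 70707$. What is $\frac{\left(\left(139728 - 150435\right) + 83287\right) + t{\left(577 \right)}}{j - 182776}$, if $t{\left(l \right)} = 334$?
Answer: $- \frac{72914}{253385} \approx -0.28776$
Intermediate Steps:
$j = -70609$ ($j = 98 - 70707 = -70609$)
$\frac{\left(\left(139728 - 150435\right) + 83287\right) + t{\left(577 \right)}}{j - 182776} = \frac{\left(\left(139728 - 150435\right) + 83287\right) + 334}{-70609 - 182776} = \frac{\left(-10707 + 83287\right) + 334}{-253385} = \left(72580 + 334\right) \left(- \frac{1}{253385}\right) = 72914 \left(- \frac{1}{253385}\right) = - \frac{72914}{253385}$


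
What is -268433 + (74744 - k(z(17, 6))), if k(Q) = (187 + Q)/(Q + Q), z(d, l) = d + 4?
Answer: -4067573/21 ≈ -1.9369e+5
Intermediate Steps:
z(d, l) = 4 + d
k(Q) = (187 + Q)/(2*Q) (k(Q) = (187 + Q)/((2*Q)) = (187 + Q)*(1/(2*Q)) = (187 + Q)/(2*Q))
-268433 + (74744 - k(z(17, 6))) = -268433 + (74744 - (187 + (4 + 17))/(2*(4 + 17))) = -268433 + (74744 - (187 + 21)/(2*21)) = -268433 + (74744 - 208/(2*21)) = -268433 + (74744 - 1*104/21) = -268433 + (74744 - 104/21) = -268433 + 1569520/21 = -4067573/21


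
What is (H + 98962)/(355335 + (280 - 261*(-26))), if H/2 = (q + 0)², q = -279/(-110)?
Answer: 598797941/2192526050 ≈ 0.27311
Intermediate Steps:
q = 279/110 (q = -279*(-1/110) = 279/110 ≈ 2.5364)
H = 77841/6050 (H = 2*(279/110 + 0)² = 2*(279/110)² = 2*(77841/12100) = 77841/6050 ≈ 12.866)
(H + 98962)/(355335 + (280 - 261*(-26))) = (77841/6050 + 98962)/(355335 + (280 - 261*(-26))) = 598797941/(6050*(355335 + (280 + 6786))) = 598797941/(6050*(355335 + 7066)) = (598797941/6050)/362401 = (598797941/6050)*(1/362401) = 598797941/2192526050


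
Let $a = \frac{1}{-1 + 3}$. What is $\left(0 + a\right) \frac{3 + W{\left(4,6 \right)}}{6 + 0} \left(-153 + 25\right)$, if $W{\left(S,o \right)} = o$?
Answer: $-96$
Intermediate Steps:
$a = \frac{1}{2} \approx 0.5$
$\left(0 + a\right) \frac{3 + W{\left(4,6 \right)}}{6 + 0} \left(-153 + 25\right) = \left(0 + \frac{1}{2}\right) \frac{3 + 6}{6 + 0} \left(-153 + 25\right) = \frac{9 \cdot \frac{1}{6}}{2} \left(-128\right) = \frac{1}{2} \cdot \frac{3}{2} \left(-128\right) = \frac{3}{4} \left(-128\right) = -96$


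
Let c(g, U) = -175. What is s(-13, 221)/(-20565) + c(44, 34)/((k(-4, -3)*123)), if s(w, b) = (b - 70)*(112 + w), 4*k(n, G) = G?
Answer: 986591/843165 ≈ 1.1701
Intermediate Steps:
k(n, G) = G/4
s(w, b) = (-70 + b)*(112 + w)
s(-13, 221)/(-20565) + c(44, 34)/((k(-4, -3)*123)) = (-7840 - 70*(-13) + 112*221 + 221*(-13))/(-20565) - 175/(((¼)*(-3))*123) = (-7840 + 910 + 24752 - 2873)*(-1/20565) - 175/((-¾*123)) = 14949*(-1/20565) - 175/(-369/4) = -1661/2285 - 175*(-4/369) = -1661/2285 + 700/369 = 986591/843165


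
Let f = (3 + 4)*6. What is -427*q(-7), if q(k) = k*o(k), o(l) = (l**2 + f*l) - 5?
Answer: -747250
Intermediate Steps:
f = 42 (f = 7*6 = 42)
o(l) = -5 + l**2 + 42*l (o(l) = (l**2 + 42*l) - 5 = -5 + l**2 + 42*l)
q(k) = k*(-5 + k**2 + 42*k)
-427*q(-7) = -(-2989)*(-5 + (-7)**2 + 42*(-7)) = -(-2989)*(-5 + 49 - 294) = -(-2989)*(-250) = -427*1750 = -747250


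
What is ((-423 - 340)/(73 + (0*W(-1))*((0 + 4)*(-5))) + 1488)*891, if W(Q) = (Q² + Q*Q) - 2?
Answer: 96104151/73 ≈ 1.3165e+6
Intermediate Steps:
W(Q) = -2 + 2*Q² (W(Q) = (Q² + Q²) - 2 = 2*Q² - 2 = -2 + 2*Q²)
((-423 - 340)/(73 + (0*W(-1))*((0 + 4)*(-5))) + 1488)*891 = ((-423 - 340)/(73 + (0*(-2 + 2*(-1)²))*((0 + 4)*(-5))) + 1488)*891 = (-763/(73 + (0*(-2 + 2*1))*(4*(-5))) + 1488)*891 = (-763/(73 + (0*(-2 + 2))*(-20)) + 1488)*891 = (-763/(73 + (0*0)*(-20)) + 1488)*891 = (-763/(73 + 0*(-20)) + 1488)*891 = (-763/(73 + 0) + 1488)*891 = (-763/73 + 1488)*891 = (107861/73)*891 = 96104151/73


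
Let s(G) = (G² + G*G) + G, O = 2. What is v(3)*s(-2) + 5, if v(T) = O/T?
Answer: 9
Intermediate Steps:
v(T) = 2/T
s(G) = G + 2*G² (s(G) = (G² + G²) + G = 2*G² + G = G + 2*G²)
v(3)*s(-2) + 5 = (2/3)*(-2*(1 + 2*(-2))) + 5 = (2*(⅓))*(-2*(1 - 4)) + 5 = 2*(-2*(-3))/3 + 5 = (⅔)*6 + 5 = 4 + 5 = 9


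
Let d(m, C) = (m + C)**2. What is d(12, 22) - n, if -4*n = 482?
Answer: 2553/2 ≈ 1276.5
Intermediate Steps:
d(m, C) = (C + m)**2
n = -241/2 (n = -1/4*482 = -241/2 ≈ -120.50)
d(12, 22) - n = (22 + 12)**2 - 1*(-241/2) = 34**2 + 241/2 = 1156 + 241/2 = 2553/2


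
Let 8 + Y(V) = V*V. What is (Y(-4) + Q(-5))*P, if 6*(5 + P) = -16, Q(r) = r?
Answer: -23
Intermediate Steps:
P = -23/3 (P = -5 + (1/6)*(-16) = -5 - 8/3 = -23/3 ≈ -7.6667)
Y(V) = -8 + V**2 (Y(V) = -8 + V*V = -8 + V**2)
(Y(-4) + Q(-5))*P = ((-8 + (-4)**2) - 5)*(-23/3) = ((-8 + 16) - 5)*(-23/3) = (8 - 5)*(-23/3) = 3*(-23/3) = -23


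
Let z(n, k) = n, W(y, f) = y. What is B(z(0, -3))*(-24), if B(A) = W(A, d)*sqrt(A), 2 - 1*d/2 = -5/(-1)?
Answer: 0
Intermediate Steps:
d = -6 (d = 4 - (-10)/(-1) = 4 - (-10)*(-1) = 4 - 2*5 = 4 - 10 = -6)
B(A) = A**(3/2) (B(A) = A*sqrt(A) = A**(3/2))
B(z(0, -3))*(-24) = 0**(3/2)*(-24) = 0*(-24) = 0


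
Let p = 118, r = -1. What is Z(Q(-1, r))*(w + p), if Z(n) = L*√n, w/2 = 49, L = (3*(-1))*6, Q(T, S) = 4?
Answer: -7776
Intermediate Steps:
L = -18 (L = -3*6 = -18)
w = 98 (w = 2*49 = 98)
Z(n) = -18*√n
Z(Q(-1, r))*(w + p) = (-18*√4)*(98 + 118) = -18*2*216 = -36*216 = -7776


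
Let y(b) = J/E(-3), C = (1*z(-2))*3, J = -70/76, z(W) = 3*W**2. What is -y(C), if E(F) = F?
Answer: -35/114 ≈ -0.30702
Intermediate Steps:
J = -35/38 (J = -70*1/76 = -35/38 ≈ -0.92105)
C = 36 (C = (1*(3*(-2)**2))*3 = (1*(3*4))*3 = (1*12)*3 = 12*3 = 36)
y(b) = 35/114 (y(b) = -35/38/(-3) = -35/38*(-1/3) = 35/114)
-y(C) = -1*35/114 = -35/114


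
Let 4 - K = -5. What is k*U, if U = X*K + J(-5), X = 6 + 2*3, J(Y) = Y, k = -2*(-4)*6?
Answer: 4944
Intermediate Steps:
K = 9 (K = 4 - 1*(-5) = 4 + 5 = 9)
k = 48 (k = 8*6 = 48)
X = 12 (X = 6 + 6 = 12)
U = 103 (U = 12*9 - 5 = 108 - 5 = 103)
k*U = 48*103 = 4944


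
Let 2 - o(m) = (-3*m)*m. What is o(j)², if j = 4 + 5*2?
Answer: 348100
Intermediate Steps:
j = 14 (j = 4 + 10 = 14)
o(m) = 2 + 3*m² (o(m) = 2 - (-3*m)*m = 2 - (-3)*m² = 2 + 3*m²)
o(j)² = (2 + 3*14²)² = (2 + 3*196)² = (2 + 588)² = 590² = 348100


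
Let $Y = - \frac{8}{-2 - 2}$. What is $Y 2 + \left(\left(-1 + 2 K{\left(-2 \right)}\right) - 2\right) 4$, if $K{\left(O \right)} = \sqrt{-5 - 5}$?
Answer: $-8 + 8 i \sqrt{10} \approx -8.0 + 25.298 i$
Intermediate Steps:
$K{\left(O \right)} = i \sqrt{10}$ ($K{\left(O \right)} = \sqrt{-10} = i \sqrt{10}$)
$Y = 2$ ($Y = - \frac{8}{-4} = \left(-8\right) \left(- \frac{1}{4}\right) = 2$)
$Y 2 + \left(\left(-1 + 2 K{\left(-2 \right)}\right) - 2\right) 4 = 2 \cdot 2 + \left(\left(-1 + 2 i \sqrt{10}\right) - 2\right) 4 = 4 + \left(\left(-1 + 2 i \sqrt{10}\right) - 2\right) 4 = 4 + \left(-3 + 2 i \sqrt{10}\right) 4 = 4 - \left(12 - 8 i \sqrt{10}\right) = -8 + 8 i \sqrt{10}$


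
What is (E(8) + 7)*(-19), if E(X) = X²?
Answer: -1349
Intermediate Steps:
(E(8) + 7)*(-19) = (8² + 7)*(-19) = (64 + 7)*(-19) = 71*(-19) = -1349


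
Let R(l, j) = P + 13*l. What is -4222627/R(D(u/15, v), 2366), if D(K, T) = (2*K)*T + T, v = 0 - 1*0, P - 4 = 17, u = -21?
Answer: -4222627/21 ≈ -2.0108e+5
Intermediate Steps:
P = 21 (P = 4 + 17 = 21)
v = 0 (v = 0 + 0 = 0)
D(K, T) = T + 2*K*T (D(K, T) = 2*K*T + T = T + 2*K*T)
R(l, j) = 21 + 13*l
-4222627/R(D(u/15, v), 2366) = -4222627/(21 + 13*(0*(1 + 2*(-21/15)))) = -4222627/(21 + 13*(0*(1 + 2*(-21*1/15)))) = -4222627/(21 + 13*(0*(1 + 2*(-7/5)))) = -4222627/(21 + 13*(0*(1 - 14/5))) = -4222627/(21 + 13*(0*(-9/5))) = -4222627/(21 + 13*0) = -4222627/(21 + 0) = -4222627/21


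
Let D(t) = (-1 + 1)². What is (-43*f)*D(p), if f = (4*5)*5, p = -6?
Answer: 0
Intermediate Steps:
f = 100 (f = 20*5 = 100)
D(t) = 0 (D(t) = 0² = 0)
(-43*f)*D(p) = -43*100*0 = -4300*0 = 0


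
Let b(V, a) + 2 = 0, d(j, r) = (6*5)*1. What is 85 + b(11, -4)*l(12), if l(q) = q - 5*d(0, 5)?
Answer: 361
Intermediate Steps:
d(j, r) = 30 (d(j, r) = 30*1 = 30)
b(V, a) = -2 (b(V, a) = -2 + 0 = -2)
l(q) = -150 + q (l(q) = q - 5*30 = q - 150 = -150 + q)
85 + b(11, -4)*l(12) = 85 - 2*(-150 + 12) = 85 - 2*(-138) = 85 + 276 = 361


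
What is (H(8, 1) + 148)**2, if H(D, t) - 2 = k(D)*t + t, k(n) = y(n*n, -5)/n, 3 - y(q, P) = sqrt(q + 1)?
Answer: (1211 - sqrt(65))**2/64 ≈ 22610.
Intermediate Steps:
y(q, P) = 3 - sqrt(1 + q) (y(q, P) = 3 - sqrt(q + 1) = 3 - sqrt(1 + q))
k(n) = (3 - sqrt(1 + n**2))/n (k(n) = (3 - sqrt(1 + n*n))/n = (3 - sqrt(1 + n**2))/n)
H(D, t) = 2 + t + t*(3 - sqrt(1 + D**2))/D (H(D, t) = 2 + (((3 - sqrt(1 + D**2))/D)*t + t) = 2 + (t*(3 - sqrt(1 + D**2))/D + t) = 2 + (t + t*(3 - sqrt(1 + D**2))/D) = 2 + t + t*(3 - sqrt(1 + D**2))/D)
(H(8, 1) + 148)**2 = ((8*(2 + 1) - 1*1*(-3 + sqrt(1 + 8**2)))/8 + 148)**2 = ((8*3 - 1*1*(-3 + sqrt(1 + 64)))/8 + 148)**2 = ((24 - 1*1*(-3 + sqrt(65)))/8 + 148)**2 = ((24 + (3 - sqrt(65)))/8 + 148)**2 = ((27 - sqrt(65))/8 + 148)**2 = ((27/8 - sqrt(65)/8) + 148)**2 = (1211/8 - sqrt(65)/8)**2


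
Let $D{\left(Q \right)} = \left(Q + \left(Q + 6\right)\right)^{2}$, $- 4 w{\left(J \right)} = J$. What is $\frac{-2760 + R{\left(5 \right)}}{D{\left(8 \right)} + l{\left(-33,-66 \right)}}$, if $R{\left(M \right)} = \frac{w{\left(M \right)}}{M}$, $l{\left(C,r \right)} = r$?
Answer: $- \frac{11041}{1672} \approx -6.6035$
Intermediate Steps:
$w{\left(J \right)} = - \frac{J}{4}$
$D{\left(Q \right)} = \left(6 + 2 Q\right)^{2}$ ($D{\left(Q \right)} = \left(Q + \left(6 + Q\right)\right)^{2} = \left(6 + 2 Q\right)^{2}$)
$R{\left(M \right)} = - \frac{1}{4}$ ($R{\left(M \right)} = \frac{\left(- \frac{1}{4}\right) M}{M} = - \frac{1}{4}$)
$\frac{-2760 + R{\left(5 \right)}}{D{\left(8 \right)} + l{\left(-33,-66 \right)}} = \frac{-2760 - \frac{1}{4}}{4 \left(3 + 8\right)^{2} - 66} = - \frac{11041}{4 \left(4 \cdot 11^{2} - 66\right)} = - \frac{11041}{4 \left(4 \cdot 121 - 66\right)} = - \frac{11041}{4 \left(484 - 66\right)} = - \frac{11041}{4 \cdot 418} = \left(- \frac{11041}{4}\right) \frac{1}{418} = - \frac{11041}{1672}$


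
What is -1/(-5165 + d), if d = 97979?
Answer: -1/92814 ≈ -1.0774e-5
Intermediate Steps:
-1/(-5165 + d) = -1/(-5165 + 97979) = -1/92814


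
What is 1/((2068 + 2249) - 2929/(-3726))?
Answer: 3726/16088071 ≈ 0.00023160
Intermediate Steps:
1/((2068 + 2249) - 2929/(-3726)) = 1/(4317 - 2929*(-1/3726)) = 1/(4317 + 2929/3726) = 1/(16088071/3726) = 3726/16088071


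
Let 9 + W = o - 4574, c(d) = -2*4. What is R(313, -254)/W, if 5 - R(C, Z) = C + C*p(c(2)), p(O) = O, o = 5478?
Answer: 2196/895 ≈ 2.4536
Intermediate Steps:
c(d) = -8
R(C, Z) = 5 + 7*C (R(C, Z) = 5 - (C + C*(-8)) = 5 - (C - 8*C) = 5 - (-7)*C = 5 + 7*C)
W = 895 (W = -9 + (5478 - 4574) = -9 + 904 = 895)
R(313, -254)/W = (5 + 7*313)/895 = (5 + 2191)*(1/895) = 2196*(1/895) = 2196/895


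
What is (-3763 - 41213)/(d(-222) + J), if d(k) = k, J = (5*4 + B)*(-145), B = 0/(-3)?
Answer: 22488/1561 ≈ 14.406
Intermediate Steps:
B = 0 (B = 0*(-⅓) = 0)
J = -2900 (J = (5*4 + 0)*(-145) = (20 + 0)*(-145) = 20*(-145) = -2900)
(-3763 - 41213)/(d(-222) + J) = (-3763 - 41213)/(-222 - 2900) = -44976/(-3122) = -44976*(-1/3122) = 22488/1561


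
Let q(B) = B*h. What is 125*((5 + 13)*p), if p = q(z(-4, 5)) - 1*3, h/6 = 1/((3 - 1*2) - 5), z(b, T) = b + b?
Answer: 20250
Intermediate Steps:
z(b, T) = 2*b
h = -3/2 (h = 6/((3 - 1*2) - 5) = 6/((3 - 2) - 5) = 6/(1 - 5) = 6/(-4) = 6*(-¼) = -3/2 ≈ -1.5000)
q(B) = -3*B/2 (q(B) = B*(-3/2) = -3*B/2)
p = 9 (p = -3*(-4) - 1*3 = -3/2*(-8) - 3 = 12 - 3 = 9)
125*((5 + 13)*p) = 125*((5 + 13)*9) = 125*(18*9) = 125*162 = 20250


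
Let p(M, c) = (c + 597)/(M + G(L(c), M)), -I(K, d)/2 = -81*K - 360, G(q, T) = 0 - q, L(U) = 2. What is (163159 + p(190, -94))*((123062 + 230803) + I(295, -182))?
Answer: 12342609688125/188 ≈ 6.5652e+10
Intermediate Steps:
G(q, T) = -q
I(K, d) = 720 + 162*K (I(K, d) = -2*(-81*K - 360) = -2*(-360 - 81*K) = 720 + 162*K)
p(M, c) = (597 + c)/(-2 + M) (p(M, c) = (c + 597)/(M - 1*2) = (597 + c)/(M - 2) = (597 + c)/(-2 + M))
(163159 + p(190, -94))*((123062 + 230803) + I(295, -182)) = (163159 + (597 - 94)/(-2 + 190))*((123062 + 230803) + (720 + 162*295)) = (163159 + 503/188)*(353865 + (720 + 47790)) = (163159 + (1/188)*503)*(353865 + 48510) = (163159 + 503/188)*402375 = (30674395/188)*402375 = 12342609688125/188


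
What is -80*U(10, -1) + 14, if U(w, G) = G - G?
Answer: 14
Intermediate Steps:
U(w, G) = 0
-80*U(10, -1) + 14 = -80*0 + 14 = 0 + 14 = 14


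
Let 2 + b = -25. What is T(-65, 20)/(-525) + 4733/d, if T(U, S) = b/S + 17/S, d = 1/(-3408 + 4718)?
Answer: 6510241501/1050 ≈ 6.2002e+6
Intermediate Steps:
d = 1/1310 ≈ 0.00076336
b = -27 (b = -2 - 25 = -27)
T(U, S) = -10/S (T(U, S) = -27/S + 17/S = -10/S)
T(-65, 20)/(-525) + 4733/d = -10/20/(-525) + 4733/(1/1310) = -10*1/20*(-1/525) + 4733*1310 = -½*(-1/525) + 6200230 = 1/1050 + 6200230 = 6510241501/1050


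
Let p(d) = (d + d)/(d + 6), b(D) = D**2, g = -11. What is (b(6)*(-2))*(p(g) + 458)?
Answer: -166464/5 ≈ -33293.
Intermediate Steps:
p(d) = 2*d/(6 + d) (p(d) = (2*d)/(6 + d) = 2*d/(6 + d))
(b(6)*(-2))*(p(g) + 458) = (6**2*(-2))*(2*(-11)/(6 - 11) + 458) = (36*(-2))*(2*(-11)/(-5) + 458) = -72*(2*(-11)*(-1/5) + 458) = -72*(22/5 + 458) = -72*2312/5 = -166464/5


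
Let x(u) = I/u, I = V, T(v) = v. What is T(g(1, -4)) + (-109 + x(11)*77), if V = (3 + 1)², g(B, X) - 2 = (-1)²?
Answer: 6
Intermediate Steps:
g(B, X) = 3 (g(B, X) = 2 + (-1)² = 2 + 1 = 3)
V = 16 (V = 4² = 16)
I = 16
x(u) = 16/u
T(g(1, -4)) + (-109 + x(11)*77) = 3 + (-109 + (16/11)*77) = 3 + (-109 + 112) = 3 + 3 = 6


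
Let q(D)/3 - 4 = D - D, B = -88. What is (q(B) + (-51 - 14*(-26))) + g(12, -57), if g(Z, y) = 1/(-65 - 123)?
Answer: 61099/188 ≈ 324.99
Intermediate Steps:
g(Z, y) = -1/188 (g(Z, y) = 1/(-188) = -1/188)
q(D) = 12 (q(D) = 12 + 3*(D - D) = 12 + 3*0 = 12 + 0 = 12)
(q(B) + (-51 - 14*(-26))) + g(12, -57) = (12 + (-51 - 14*(-26))) - 1/188 = (12 + (-51 + 364)) - 1/188 = (12 + 313) - 1/188 = 325 - 1/188 = 61099/188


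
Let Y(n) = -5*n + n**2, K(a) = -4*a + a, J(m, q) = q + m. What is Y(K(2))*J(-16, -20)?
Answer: -2376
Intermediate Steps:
J(m, q) = m + q
K(a) = -3*a
Y(n) = n**2 - 5*n
Y(K(2))*J(-16, -20) = ((-3*2)*(-5 - 3*2))*(-16 - 20) = -6*(-5 - 6)*(-36) = -6*(-11)*(-36) = 66*(-36) = -2376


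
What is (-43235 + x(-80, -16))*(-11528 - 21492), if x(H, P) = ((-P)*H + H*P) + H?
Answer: 1430261300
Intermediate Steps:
x(H, P) = H (x(H, P) = (-H*P + H*P) + H = 0 + H = H)
(-43235 + x(-80, -16))*(-11528 - 21492) = (-43235 - 80)*(-11528 - 21492) = -43315*(-33020) = 1430261300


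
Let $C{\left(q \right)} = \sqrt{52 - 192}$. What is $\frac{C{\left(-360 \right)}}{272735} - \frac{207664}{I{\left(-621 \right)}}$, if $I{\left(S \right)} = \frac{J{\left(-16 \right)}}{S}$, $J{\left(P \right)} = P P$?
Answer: $\frac{8059959}{16} + \frac{2 i \sqrt{35}}{272735} \approx 5.0375 \cdot 10^{5} + 4.3383 \cdot 10^{-5} i$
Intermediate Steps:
$J{\left(P \right)} = P^{2}$
$C{\left(q \right)} = 2 i \sqrt{35}$ ($C{\left(q \right)} = \sqrt{-140} = 2 i \sqrt{35}$)
$I{\left(S \right)} = \frac{256}{S}$ ($I{\left(S \right)} = \frac{\left(-16\right)^{2}}{S} = \frac{256}{S}$)
$\frac{C{\left(-360 \right)}}{272735} - \frac{207664}{I{\left(-621 \right)}} = \frac{2 i \sqrt{35}}{272735} - \frac{207664}{256 \frac{1}{-621}} = 2 i \sqrt{35} \cdot \frac{1}{272735} - \frac{207664}{256 \left(- \frac{1}{621}\right)} = \frac{2 i \sqrt{35}}{272735} - \frac{207664}{- \frac{256}{621}} = \frac{2 i \sqrt{35}}{272735} - - \frac{8059959}{16} = \frac{2 i \sqrt{35}}{272735} + \frac{8059959}{16} = \frac{8059959}{16} + \frac{2 i \sqrt{35}}{272735}$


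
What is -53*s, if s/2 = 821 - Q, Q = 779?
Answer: -4452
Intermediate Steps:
s = 84 (s = 2*(821 - 1*779) = 2*(821 - 779) = 2*42 = 84)
-53*s = -53*84 = -4452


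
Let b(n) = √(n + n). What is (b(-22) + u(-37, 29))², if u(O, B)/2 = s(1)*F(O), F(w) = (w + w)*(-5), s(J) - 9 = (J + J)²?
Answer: 92544356 + 38480*I*√11 ≈ 9.2544e+7 + 1.2762e+5*I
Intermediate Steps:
s(J) = 9 + 4*J² (s(J) = 9 + (J + J)² = 9 + (2*J)² = 9 + 4*J²)
F(w) = -10*w (F(w) = (2*w)*(-5) = -10*w)
u(O, B) = -260*O (u(O, B) = 2*((9 + 4*1²)*(-10*O)) = 2*((9 + 4*1)*(-10*O)) = 2*((9 + 4)*(-10*O)) = 2*(13*(-10*O)) = 2*(-130*O) = -260*O)
b(n) = √2*√n (b(n) = √(2*n) = √2*√n)
(b(-22) + u(-37, 29))² = (√2*√(-22) - 260*(-37))² = (√2*(I*√22) + 9620)² = (2*I*√11 + 9620)² = (9620 + 2*I*√11)²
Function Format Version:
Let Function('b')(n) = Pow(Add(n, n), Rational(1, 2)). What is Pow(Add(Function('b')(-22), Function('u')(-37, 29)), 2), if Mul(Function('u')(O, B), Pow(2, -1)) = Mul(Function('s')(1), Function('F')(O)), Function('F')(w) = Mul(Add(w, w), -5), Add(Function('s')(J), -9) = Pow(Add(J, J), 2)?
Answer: Add(92544356, Mul(38480, I, Pow(11, Rational(1, 2)))) ≈ Add(9.2544e+7, Mul(1.2762e+5, I))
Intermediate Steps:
Function('s')(J) = Add(9, Mul(4, Pow(J, 2))) (Function('s')(J) = Add(9, Pow(Add(J, J), 2)) = Add(9, Pow(Mul(2, J), 2)) = Add(9, Mul(4, Pow(J, 2))))
Function('F')(w) = Mul(-10, w) (Function('F')(w) = Mul(Mul(2, w), -5) = Mul(-10, w))
Function('u')(O, B) = Mul(-260, O) (Function('u')(O, B) = Mul(2, Mul(Add(9, Mul(4, Pow(1, 2))), Mul(-10, O))) = Mul(2, Mul(Add(9, Mul(4, 1)), Mul(-10, O))) = Mul(2, Mul(Add(9, 4), Mul(-10, O))) = Mul(2, Mul(13, Mul(-10, O))) = Mul(2, Mul(-130, O)) = Mul(-260, O))
Function('b')(n) = Mul(Pow(2, Rational(1, 2)), Pow(n, Rational(1, 2))) (Function('b')(n) = Pow(Mul(2, n), Rational(1, 2)) = Mul(Pow(2, Rational(1, 2)), Pow(n, Rational(1, 2))))
Pow(Add(Function('b')(-22), Function('u')(-37, 29)), 2) = Pow(Add(Mul(Pow(2, Rational(1, 2)), Pow(-22, Rational(1, 2))), Mul(-260, -37)), 2) = Pow(Add(Mul(Pow(2, Rational(1, 2)), Mul(I, Pow(22, Rational(1, 2)))), 9620), 2) = Pow(Add(Mul(2, I, Pow(11, Rational(1, 2))), 9620), 2) = Pow(Add(9620, Mul(2, I, Pow(11, Rational(1, 2)))), 2)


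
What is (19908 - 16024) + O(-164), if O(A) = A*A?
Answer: 30780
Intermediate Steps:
O(A) = A²
(19908 - 16024) + O(-164) = (19908 - 16024) + (-164)² = 3884 + 26896 = 30780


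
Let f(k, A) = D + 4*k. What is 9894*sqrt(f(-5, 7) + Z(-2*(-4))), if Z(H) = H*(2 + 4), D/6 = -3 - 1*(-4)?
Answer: 9894*sqrt(34) ≈ 57691.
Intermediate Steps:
D = 6 (D = 6*(-3 - 1*(-4)) = 6*(-3 + 4) = 6*1 = 6)
f(k, A) = 6 + 4*k
Z(H) = 6*H (Z(H) = H*6 = 6*H)
9894*sqrt(f(-5, 7) + Z(-2*(-4))) = 9894*sqrt((6 + 4*(-5)) + 6*(-2*(-4))) = 9894*sqrt((6 - 20) + 6*8) = 9894*sqrt(-14 + 48) = 9894*sqrt(34)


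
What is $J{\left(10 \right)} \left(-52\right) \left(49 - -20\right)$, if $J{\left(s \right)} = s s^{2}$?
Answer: $-3588000$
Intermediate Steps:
$J{\left(s \right)} = s^{3}$
$J{\left(10 \right)} \left(-52\right) \left(49 - -20\right) = 10^{3} \left(-52\right) \left(49 - -20\right) = 1000 \left(-52\right) \left(49 + 20\right) = \left(-52000\right) 69 = -3588000$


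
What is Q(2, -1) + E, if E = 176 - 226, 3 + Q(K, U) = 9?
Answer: -44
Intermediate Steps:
Q(K, U) = 6 (Q(K, U) = -3 + 9 = 6)
E = -50
Q(2, -1) + E = 6 - 50 = -44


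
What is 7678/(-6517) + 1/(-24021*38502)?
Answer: -7101048535993/6027290084214 ≈ -1.1782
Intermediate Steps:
7678/(-6517) + 1/(-24021*38502) = 7678*(-1/6517) - 1/24021*1/38502 = -7678/6517 - 1/924856542 = -7101048535993/6027290084214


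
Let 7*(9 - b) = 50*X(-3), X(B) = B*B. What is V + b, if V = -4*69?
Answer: -2319/7 ≈ -331.29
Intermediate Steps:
V = -276
X(B) = B**2
b = -387/7 (b = 9 - 50*(-3)**2/7 = 9 - 50*9/7 = 9 - 1/7*450 = 9 - 450/7 = -387/7 ≈ -55.286)
V + b = -276 - 387/7 = -2319/7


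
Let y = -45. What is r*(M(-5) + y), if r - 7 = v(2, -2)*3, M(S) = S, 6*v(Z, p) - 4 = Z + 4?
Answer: -600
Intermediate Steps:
v(Z, p) = 4/3 + Z/6 (v(Z, p) = 2/3 + (Z + 4)/6 = 2/3 + (4 + Z)/6 = 2/3 + (2/3 + Z/6) = 4/3 + Z/6)
r = 12 (r = 7 + (4/3 + (1/6)*2)*3 = 7 + (4/3 + 1/3)*3 = 7 + (5/3)*3 = 7 + 5 = 12)
r*(M(-5) + y) = 12*(-5 - 45) = 12*(-50) = -600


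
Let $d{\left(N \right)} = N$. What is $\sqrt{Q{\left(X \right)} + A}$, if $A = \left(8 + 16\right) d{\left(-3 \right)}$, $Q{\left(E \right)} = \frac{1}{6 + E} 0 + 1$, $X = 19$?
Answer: $i \sqrt{71} \approx 8.4261 i$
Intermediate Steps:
$Q{\left(E \right)} = 1$ ($Q{\left(E \right)} = 0 + 1 = 1$)
$A = -72$ ($A = \left(8 + 16\right) \left(-3\right) = 24 \left(-3\right) = -72$)
$\sqrt{Q{\left(X \right)} + A} = \sqrt{1 - 72} = \sqrt{-71} = i \sqrt{71}$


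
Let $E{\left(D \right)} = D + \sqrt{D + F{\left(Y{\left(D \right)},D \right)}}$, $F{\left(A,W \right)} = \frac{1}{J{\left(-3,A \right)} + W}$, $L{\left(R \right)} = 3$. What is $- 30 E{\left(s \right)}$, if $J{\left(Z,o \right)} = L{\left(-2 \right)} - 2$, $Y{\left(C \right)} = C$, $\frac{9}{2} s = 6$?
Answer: $-40 - \frac{10 \sqrt{777}}{7} \approx -79.821$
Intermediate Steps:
$s = \frac{4}{3}$ ($s = \frac{2}{9} \cdot 6 = \frac{4}{3} \approx 1.3333$)
$J{\left(Z,o \right)} = 1$ ($J{\left(Z,o \right)} = 3 - 2 = 1$)
$F{\left(A,W \right)} = \frac{1}{1 + W}$
$E{\left(D \right)} = D + \sqrt{D + \frac{1}{1 + D}}$
$- 30 E{\left(s \right)} = - 30 \left(\frac{4}{3} + \sqrt{\frac{1 + \frac{4 \left(1 + \frac{4}{3}\right)}{3}}{1 + \frac{4}{3}}}\right) = - 30 \left(\frac{4}{3} + \sqrt{\frac{1 + \frac{4}{3} \cdot \frac{7}{3}}{\frac{7}{3}}}\right) = - 30 \left(\frac{4}{3} + \sqrt{\frac{3 \left(1 + \frac{28}{9}\right)}{7}}\right) = - 30 \left(\frac{4}{3} + \sqrt{\frac{3}{7} \cdot \frac{37}{9}}\right) = - 30 \left(\frac{4}{3} + \sqrt{\frac{37}{21}}\right) = - 30 \left(\frac{4}{3} + \frac{\sqrt{777}}{21}\right) = -40 - \frac{10 \sqrt{777}}{7}$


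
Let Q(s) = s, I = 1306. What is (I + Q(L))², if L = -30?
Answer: 1628176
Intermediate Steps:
(I + Q(L))² = (1306 - 30)² = 1276² = 1628176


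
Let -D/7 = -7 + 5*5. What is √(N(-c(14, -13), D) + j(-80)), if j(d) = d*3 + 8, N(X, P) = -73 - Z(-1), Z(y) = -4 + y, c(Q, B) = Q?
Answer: 10*I*√3 ≈ 17.32*I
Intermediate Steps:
D = -126 (D = -7*(-7 + 5*5) = -7*(-7 + 25) = -7*18 = -126)
N(X, P) = -68 (N(X, P) = -73 - (-4 - 1) = -73 - 1*(-5) = -73 + 5 = -68)
j(d) = 8 + 3*d (j(d) = 3*d + 8 = 8 + 3*d)
√(N(-c(14, -13), D) + j(-80)) = √(-68 + (8 + 3*(-80))) = √(-68 + (8 - 240)) = √(-68 - 232) = √(-300) = 10*I*√3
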